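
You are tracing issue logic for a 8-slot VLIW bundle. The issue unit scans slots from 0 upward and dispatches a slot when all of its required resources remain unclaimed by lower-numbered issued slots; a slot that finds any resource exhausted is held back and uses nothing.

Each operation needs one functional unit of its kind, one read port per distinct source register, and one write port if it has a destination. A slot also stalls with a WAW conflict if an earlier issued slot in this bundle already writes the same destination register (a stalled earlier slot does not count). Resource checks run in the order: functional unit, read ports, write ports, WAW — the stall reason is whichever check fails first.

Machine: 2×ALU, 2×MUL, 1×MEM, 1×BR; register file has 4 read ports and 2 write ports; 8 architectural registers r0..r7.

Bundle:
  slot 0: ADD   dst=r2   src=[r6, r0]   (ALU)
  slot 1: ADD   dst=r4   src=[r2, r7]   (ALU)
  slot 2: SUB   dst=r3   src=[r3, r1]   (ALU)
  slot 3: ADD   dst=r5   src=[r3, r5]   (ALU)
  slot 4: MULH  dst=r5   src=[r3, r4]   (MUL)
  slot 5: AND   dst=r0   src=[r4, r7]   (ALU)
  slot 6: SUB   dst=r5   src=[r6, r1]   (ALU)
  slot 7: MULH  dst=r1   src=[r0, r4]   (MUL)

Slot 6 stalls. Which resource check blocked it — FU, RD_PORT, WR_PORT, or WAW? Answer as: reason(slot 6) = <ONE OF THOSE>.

#0 ALU src=r6,r0 dispatched  <A:1 Mu:2 Ld:1 B:1 rd:2 wr:1>
#1 ALU src=r2,r7 dispatched  <A:0 Mu:2 Ld:1 B:1 rd:0 wr:0>
#2 ALU src=r3,r1 held:FU  <A:0 Mu:2 Ld:1 B:1 rd:0 wr:0>
#3 ALU src=r3,r5 held:FU  <A:0 Mu:2 Ld:1 B:1 rd:0 wr:0>
#4 MUL src=r3,r4 held:RD_PORT  <A:0 Mu:2 Ld:1 B:1 rd:0 wr:0>
#5 ALU src=r4,r7 held:FU  <A:0 Mu:2 Ld:1 B:1 rd:0 wr:0>
#6 ALU src=r6,r1 held:FU  <A:0 Mu:2 Ld:1 B:1 rd:0 wr:0>
#7 MUL src=r0,r4 held:RD_PORT  <A:0 Mu:2 Ld:1 B:1 rd:0 wr:0>

reason(slot 6) = FU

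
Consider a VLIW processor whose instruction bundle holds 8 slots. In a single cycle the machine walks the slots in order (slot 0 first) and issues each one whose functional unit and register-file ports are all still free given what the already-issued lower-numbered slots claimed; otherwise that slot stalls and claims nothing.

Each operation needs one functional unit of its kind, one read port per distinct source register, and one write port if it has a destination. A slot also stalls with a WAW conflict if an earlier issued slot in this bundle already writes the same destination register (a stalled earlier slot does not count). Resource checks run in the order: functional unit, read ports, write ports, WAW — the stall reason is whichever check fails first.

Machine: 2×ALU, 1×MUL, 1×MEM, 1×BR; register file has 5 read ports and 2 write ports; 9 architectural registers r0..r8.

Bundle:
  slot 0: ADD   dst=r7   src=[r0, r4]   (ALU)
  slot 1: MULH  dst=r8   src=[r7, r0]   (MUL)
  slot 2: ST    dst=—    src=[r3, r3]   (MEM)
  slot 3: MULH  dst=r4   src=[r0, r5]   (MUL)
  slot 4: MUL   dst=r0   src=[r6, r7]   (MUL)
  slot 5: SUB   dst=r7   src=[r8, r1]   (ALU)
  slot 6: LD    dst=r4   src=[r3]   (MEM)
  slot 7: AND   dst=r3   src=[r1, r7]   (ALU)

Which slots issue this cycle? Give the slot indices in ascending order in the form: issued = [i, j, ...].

issued = [0, 1, 2]

  0. ALU→r7 ⇒ go  {1A/1Mu/1Ld/1B | 3r 1w}
  1. MUL→r8 ⇒ go  {1A/0Mu/1Ld/1B | 1r 0w}
  2. MEM ⇒ go  {1A/0Mu/0Ld/1B | 0r 0w}
  3. MUL→r4 ⇒ no(FU)  {1A/0Mu/0Ld/1B | 0r 0w}
  4. MUL→r0 ⇒ no(FU)  {1A/0Mu/0Ld/1B | 0r 0w}
  5. ALU→r7 ⇒ no(RD_PORT)  {1A/0Mu/0Ld/1B | 0r 0w}
  6. MEM→r4 ⇒ no(FU)  {1A/0Mu/0Ld/1B | 0r 0w}
  7. ALU→r3 ⇒ no(RD_PORT)  {1A/0Mu/0Ld/1B | 0r 0w}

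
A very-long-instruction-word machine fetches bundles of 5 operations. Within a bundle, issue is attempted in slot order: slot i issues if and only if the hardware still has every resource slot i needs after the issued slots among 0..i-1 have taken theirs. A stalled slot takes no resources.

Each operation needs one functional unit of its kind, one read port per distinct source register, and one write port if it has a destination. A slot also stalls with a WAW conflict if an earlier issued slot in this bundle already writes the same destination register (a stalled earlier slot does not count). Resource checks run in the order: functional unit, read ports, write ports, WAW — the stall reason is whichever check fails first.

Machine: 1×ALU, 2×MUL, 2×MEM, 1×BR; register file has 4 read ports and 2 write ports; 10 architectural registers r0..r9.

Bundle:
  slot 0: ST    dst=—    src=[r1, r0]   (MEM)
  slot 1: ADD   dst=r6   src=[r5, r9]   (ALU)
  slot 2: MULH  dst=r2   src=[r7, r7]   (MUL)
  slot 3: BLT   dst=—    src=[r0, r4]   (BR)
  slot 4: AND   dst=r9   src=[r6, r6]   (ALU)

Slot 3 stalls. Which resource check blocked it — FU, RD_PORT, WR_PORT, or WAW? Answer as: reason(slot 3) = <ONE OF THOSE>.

reason(slot 3) = RD_PORT

#0 MEM src=r1,r0 dispatched  <A:1 Mu:2 Ld:1 B:1 rd:2 wr:2>
#1 ALU src=r5,r9 dispatched  <A:0 Mu:2 Ld:1 B:1 rd:0 wr:1>
#2 MUL src=r7,r7 held:RD_PORT  <A:0 Mu:2 Ld:1 B:1 rd:0 wr:1>
#3 BR src=r0,r4 held:RD_PORT  <A:0 Mu:2 Ld:1 B:1 rd:0 wr:1>
#4 ALU src=r6,r6 held:FU  <A:0 Mu:2 Ld:1 B:1 rd:0 wr:1>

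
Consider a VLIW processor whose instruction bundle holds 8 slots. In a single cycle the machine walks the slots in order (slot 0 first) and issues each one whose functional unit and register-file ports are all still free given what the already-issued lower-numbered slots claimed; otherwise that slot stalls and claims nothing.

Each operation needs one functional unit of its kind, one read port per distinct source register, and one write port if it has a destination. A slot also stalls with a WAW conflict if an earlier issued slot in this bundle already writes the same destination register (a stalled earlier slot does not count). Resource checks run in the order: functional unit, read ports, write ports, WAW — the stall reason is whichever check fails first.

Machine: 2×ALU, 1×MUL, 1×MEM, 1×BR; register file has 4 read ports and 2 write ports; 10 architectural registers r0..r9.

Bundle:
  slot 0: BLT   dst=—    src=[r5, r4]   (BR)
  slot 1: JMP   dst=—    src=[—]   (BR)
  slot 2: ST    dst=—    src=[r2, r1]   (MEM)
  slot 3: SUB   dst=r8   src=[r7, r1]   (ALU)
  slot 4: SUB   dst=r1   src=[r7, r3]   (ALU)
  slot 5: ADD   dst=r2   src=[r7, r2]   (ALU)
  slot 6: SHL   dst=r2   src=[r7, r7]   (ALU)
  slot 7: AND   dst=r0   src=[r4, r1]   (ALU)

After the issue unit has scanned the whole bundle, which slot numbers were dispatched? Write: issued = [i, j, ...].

#0 BR src=r5,r4 dispatched  <A:2 Mu:1 Ld:1 B:0 rd:2 wr:2>
#1 BR src=- held:FU  <A:2 Mu:1 Ld:1 B:0 rd:2 wr:2>
#2 MEM src=r2,r1 dispatched  <A:2 Mu:1 Ld:0 B:0 rd:0 wr:2>
#3 ALU src=r7,r1 held:RD_PORT  <A:2 Mu:1 Ld:0 B:0 rd:0 wr:2>
#4 ALU src=r7,r3 held:RD_PORT  <A:2 Mu:1 Ld:0 B:0 rd:0 wr:2>
#5 ALU src=r7,r2 held:RD_PORT  <A:2 Mu:1 Ld:0 B:0 rd:0 wr:2>
#6 ALU src=r7,r7 held:RD_PORT  <A:2 Mu:1 Ld:0 B:0 rd:0 wr:2>
#7 ALU src=r4,r1 held:RD_PORT  <A:2 Mu:1 Ld:0 B:0 rd:0 wr:2>

issued = [0, 2]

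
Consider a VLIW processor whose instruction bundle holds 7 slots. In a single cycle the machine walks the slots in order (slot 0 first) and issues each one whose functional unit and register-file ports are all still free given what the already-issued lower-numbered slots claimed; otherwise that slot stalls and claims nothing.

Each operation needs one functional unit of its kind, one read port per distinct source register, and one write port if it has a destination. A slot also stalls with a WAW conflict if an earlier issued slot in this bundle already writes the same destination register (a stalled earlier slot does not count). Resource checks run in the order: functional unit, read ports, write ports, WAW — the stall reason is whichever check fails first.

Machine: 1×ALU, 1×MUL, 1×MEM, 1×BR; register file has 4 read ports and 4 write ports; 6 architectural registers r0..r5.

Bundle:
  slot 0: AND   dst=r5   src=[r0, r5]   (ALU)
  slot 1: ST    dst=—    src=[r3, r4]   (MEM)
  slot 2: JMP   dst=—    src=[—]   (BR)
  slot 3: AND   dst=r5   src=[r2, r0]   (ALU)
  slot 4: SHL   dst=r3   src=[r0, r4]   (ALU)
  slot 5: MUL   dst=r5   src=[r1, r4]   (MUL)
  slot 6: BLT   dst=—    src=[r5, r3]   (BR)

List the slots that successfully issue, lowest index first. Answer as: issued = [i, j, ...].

issued = [0, 1, 2]

slot 0 (ALU): ISSUE — free A0,Mu1,Ld1,B1 rp2 wp3
slot 1 (MEM): ISSUE — free A0,Mu1,Ld0,B1 rp0 wp3
slot 2 (BR): ISSUE — free A0,Mu1,Ld0,B0 rp0 wp3
slot 3 (ALU): stall FU — free A0,Mu1,Ld0,B0 rp0 wp3
slot 4 (ALU): stall FU — free A0,Mu1,Ld0,B0 rp0 wp3
slot 5 (MUL): stall RD_PORT — free A0,Mu1,Ld0,B0 rp0 wp3
slot 6 (BR): stall FU — free A0,Mu1,Ld0,B0 rp0 wp3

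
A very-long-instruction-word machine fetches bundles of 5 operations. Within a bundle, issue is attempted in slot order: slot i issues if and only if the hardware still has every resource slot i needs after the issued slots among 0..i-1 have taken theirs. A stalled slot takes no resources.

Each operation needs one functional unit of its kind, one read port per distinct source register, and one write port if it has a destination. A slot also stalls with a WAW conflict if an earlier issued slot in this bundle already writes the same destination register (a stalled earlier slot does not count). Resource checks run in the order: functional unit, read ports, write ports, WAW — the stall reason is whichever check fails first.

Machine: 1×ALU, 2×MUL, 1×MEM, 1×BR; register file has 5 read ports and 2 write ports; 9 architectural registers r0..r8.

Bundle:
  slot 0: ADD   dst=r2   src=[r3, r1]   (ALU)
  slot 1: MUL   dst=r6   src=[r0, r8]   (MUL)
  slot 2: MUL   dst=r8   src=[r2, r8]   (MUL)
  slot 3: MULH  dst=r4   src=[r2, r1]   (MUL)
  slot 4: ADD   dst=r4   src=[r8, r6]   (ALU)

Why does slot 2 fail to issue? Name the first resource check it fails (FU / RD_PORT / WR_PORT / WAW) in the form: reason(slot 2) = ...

reason(slot 2) = RD_PORT

  0. ALU→r2 ⇒ go  {0A/2Mu/1Ld/1B | 3r 1w}
  1. MUL→r6 ⇒ go  {0A/1Mu/1Ld/1B | 1r 0w}
  2. MUL→r8 ⇒ no(RD_PORT)  {0A/1Mu/1Ld/1B | 1r 0w}
  3. MUL→r4 ⇒ no(RD_PORT)  {0A/1Mu/1Ld/1B | 1r 0w}
  4. ALU→r4 ⇒ no(FU)  {0A/1Mu/1Ld/1B | 1r 0w}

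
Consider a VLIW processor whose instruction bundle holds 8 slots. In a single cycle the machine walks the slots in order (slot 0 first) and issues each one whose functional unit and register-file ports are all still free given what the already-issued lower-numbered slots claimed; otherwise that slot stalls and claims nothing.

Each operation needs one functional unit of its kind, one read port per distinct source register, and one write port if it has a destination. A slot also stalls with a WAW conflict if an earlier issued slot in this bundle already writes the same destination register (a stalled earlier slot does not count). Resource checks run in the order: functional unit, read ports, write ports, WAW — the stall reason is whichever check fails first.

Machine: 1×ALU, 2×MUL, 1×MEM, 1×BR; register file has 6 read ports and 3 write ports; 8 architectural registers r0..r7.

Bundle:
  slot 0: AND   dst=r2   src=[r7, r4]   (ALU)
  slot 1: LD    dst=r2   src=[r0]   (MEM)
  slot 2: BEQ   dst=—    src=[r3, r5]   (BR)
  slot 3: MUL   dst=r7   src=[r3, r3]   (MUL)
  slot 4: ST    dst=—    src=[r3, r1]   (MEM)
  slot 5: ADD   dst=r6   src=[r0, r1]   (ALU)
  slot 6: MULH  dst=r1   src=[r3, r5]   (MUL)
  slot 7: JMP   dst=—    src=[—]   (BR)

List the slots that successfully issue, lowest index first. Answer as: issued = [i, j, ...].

issued = [0, 2, 3]

[0] ALU needs rd=2 wr=1: ok; after: ALU=0 MUL=2 MEM=1 BR=1, R=4, W=2
[1] MEM needs rd=1 wr=1: WAW; after: ALU=0 MUL=2 MEM=1 BR=1, R=4, W=2
[2] BR needs rd=2 wr=0: ok; after: ALU=0 MUL=2 MEM=1 BR=0, R=2, W=2
[3] MUL needs rd=1 wr=1: ok; after: ALU=0 MUL=1 MEM=1 BR=0, R=1, W=1
[4] MEM needs rd=2 wr=0: RD_PORT; after: ALU=0 MUL=1 MEM=1 BR=0, R=1, W=1
[5] ALU needs rd=2 wr=1: FU; after: ALU=0 MUL=1 MEM=1 BR=0, R=1, W=1
[6] MUL needs rd=2 wr=1: RD_PORT; after: ALU=0 MUL=1 MEM=1 BR=0, R=1, W=1
[7] BR needs rd=0 wr=0: FU; after: ALU=0 MUL=1 MEM=1 BR=0, R=1, W=1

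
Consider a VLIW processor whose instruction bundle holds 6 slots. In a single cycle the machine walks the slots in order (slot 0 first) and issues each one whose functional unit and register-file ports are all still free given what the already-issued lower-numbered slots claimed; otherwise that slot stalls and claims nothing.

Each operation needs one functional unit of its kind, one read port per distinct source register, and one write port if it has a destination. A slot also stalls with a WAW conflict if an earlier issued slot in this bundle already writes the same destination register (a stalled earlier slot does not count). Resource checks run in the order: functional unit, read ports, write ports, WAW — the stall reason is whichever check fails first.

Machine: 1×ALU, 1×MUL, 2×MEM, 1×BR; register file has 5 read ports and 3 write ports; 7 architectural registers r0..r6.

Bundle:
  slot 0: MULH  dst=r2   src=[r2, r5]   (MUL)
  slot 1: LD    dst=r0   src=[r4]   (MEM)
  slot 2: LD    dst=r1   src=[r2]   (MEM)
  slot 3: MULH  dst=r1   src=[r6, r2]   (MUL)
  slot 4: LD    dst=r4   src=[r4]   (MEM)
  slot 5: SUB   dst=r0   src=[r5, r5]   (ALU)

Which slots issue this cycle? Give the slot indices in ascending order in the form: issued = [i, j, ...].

#0 MUL src=r2,r5 dispatched  <A:1 Mu:0 Ld:2 B:1 rd:3 wr:2>
#1 MEM src=r4 dispatched  <A:1 Mu:0 Ld:1 B:1 rd:2 wr:1>
#2 MEM src=r2 dispatched  <A:1 Mu:0 Ld:0 B:1 rd:1 wr:0>
#3 MUL src=r6,r2 held:FU  <A:1 Mu:0 Ld:0 B:1 rd:1 wr:0>
#4 MEM src=r4 held:FU  <A:1 Mu:0 Ld:0 B:1 rd:1 wr:0>
#5 ALU src=r5,r5 held:WR_PORT  <A:1 Mu:0 Ld:0 B:1 rd:1 wr:0>

issued = [0, 1, 2]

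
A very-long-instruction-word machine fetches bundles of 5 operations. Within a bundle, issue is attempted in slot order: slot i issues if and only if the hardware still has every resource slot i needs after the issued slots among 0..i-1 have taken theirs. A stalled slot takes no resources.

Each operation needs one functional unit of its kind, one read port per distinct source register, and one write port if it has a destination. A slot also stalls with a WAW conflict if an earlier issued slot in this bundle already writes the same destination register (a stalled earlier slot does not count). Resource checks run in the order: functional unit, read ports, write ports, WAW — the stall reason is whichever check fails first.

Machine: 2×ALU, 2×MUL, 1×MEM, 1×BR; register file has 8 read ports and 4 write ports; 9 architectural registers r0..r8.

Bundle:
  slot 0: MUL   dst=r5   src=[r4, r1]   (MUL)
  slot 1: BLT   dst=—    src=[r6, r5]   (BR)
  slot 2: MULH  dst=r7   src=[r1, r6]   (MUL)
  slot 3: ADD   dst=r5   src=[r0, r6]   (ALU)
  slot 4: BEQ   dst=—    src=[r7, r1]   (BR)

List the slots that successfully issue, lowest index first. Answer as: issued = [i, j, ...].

issued = [0, 1, 2]

(0) want 1×MUL +2rd +1wr — yes → AL2|MU1|ME1|BR1|rd6|wr3
(1) want 1×BR +2rd +0wr — yes → AL2|MU1|ME1|BR0|rd4|wr3
(2) want 1×MUL +2rd +1wr — yes → AL2|MU0|ME1|BR0|rd2|wr2
(3) want 1×ALU +2rd +1wr — WAW → AL2|MU0|ME1|BR0|rd2|wr2
(4) want 1×BR +2rd +0wr — FU → AL2|MU0|ME1|BR0|rd2|wr2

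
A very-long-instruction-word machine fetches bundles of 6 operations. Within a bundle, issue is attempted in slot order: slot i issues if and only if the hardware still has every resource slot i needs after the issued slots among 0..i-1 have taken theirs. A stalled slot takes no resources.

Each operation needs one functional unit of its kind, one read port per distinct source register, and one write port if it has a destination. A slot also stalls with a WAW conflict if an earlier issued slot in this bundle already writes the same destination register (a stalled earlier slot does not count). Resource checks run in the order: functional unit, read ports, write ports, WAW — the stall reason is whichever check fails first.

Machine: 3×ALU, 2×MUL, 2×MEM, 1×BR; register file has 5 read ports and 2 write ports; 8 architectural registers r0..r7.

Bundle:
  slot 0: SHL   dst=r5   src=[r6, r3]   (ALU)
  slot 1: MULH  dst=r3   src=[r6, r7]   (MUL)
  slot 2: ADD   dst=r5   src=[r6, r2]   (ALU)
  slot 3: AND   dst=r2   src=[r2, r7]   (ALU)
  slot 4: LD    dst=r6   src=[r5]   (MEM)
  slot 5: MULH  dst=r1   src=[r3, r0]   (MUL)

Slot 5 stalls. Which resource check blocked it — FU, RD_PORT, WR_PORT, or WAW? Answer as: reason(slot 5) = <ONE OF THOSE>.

reason(slot 5) = RD_PORT

slot 0 (ALU): ISSUE — free A2,Mu2,Ld2,B1 rp3 wp1
slot 1 (MUL): ISSUE — free A2,Mu1,Ld2,B1 rp1 wp0
slot 2 (ALU): stall RD_PORT — free A2,Mu1,Ld2,B1 rp1 wp0
slot 3 (ALU): stall RD_PORT — free A2,Mu1,Ld2,B1 rp1 wp0
slot 4 (MEM): stall WR_PORT — free A2,Mu1,Ld2,B1 rp1 wp0
slot 5 (MUL): stall RD_PORT — free A2,Mu1,Ld2,B1 rp1 wp0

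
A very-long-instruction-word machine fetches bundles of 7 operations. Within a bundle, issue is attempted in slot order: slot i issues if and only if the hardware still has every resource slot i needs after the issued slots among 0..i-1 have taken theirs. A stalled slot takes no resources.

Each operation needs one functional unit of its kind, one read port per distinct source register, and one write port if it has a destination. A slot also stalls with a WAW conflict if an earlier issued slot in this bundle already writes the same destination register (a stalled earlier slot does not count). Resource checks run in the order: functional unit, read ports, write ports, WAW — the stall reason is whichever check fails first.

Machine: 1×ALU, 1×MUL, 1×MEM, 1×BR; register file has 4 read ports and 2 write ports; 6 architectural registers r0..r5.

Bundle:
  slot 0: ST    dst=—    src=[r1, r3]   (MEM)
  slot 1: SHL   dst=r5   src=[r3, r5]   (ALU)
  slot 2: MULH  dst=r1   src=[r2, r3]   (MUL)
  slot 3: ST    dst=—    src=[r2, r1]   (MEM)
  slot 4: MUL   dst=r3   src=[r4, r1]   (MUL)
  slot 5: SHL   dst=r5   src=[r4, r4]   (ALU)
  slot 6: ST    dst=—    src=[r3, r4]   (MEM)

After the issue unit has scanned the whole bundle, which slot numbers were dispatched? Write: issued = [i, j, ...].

issued = [0, 1]

(0) want 1×MEM +2rd +0wr — yes → AL1|MU1|ME0|BR1|rd2|wr2
(1) want 1×ALU +2rd +1wr — yes → AL0|MU1|ME0|BR1|rd0|wr1
(2) want 1×MUL +2rd +1wr — RD_PORT → AL0|MU1|ME0|BR1|rd0|wr1
(3) want 1×MEM +2rd +0wr — FU → AL0|MU1|ME0|BR1|rd0|wr1
(4) want 1×MUL +2rd +1wr — RD_PORT → AL0|MU1|ME0|BR1|rd0|wr1
(5) want 1×ALU +1rd +1wr — FU → AL0|MU1|ME0|BR1|rd0|wr1
(6) want 1×MEM +2rd +0wr — FU → AL0|MU1|ME0|BR1|rd0|wr1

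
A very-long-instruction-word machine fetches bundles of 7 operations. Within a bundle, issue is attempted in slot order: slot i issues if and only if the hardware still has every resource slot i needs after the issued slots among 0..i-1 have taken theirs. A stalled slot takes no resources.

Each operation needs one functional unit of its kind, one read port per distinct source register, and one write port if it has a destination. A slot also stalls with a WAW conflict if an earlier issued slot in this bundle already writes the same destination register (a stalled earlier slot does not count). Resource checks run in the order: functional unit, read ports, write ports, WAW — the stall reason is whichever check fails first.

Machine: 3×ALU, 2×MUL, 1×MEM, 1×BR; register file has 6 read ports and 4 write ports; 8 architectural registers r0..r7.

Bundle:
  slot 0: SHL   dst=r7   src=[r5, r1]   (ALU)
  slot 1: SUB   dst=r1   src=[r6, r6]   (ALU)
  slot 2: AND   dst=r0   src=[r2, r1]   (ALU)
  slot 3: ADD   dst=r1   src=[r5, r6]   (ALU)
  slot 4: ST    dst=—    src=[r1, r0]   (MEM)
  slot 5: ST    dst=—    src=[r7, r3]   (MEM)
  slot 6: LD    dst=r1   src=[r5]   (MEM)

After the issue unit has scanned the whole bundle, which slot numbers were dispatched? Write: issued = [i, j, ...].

issued = [0, 1, 2]

  0. ALU→r7 ⇒ go  {2A/2Mu/1Ld/1B | 4r 3w}
  1. ALU→r1 ⇒ go  {1A/2Mu/1Ld/1B | 3r 2w}
  2. ALU→r0 ⇒ go  {0A/2Mu/1Ld/1B | 1r 1w}
  3. ALU→r1 ⇒ no(FU)  {0A/2Mu/1Ld/1B | 1r 1w}
  4. MEM ⇒ no(RD_PORT)  {0A/2Mu/1Ld/1B | 1r 1w}
  5. MEM ⇒ no(RD_PORT)  {0A/2Mu/1Ld/1B | 1r 1w}
  6. MEM→r1 ⇒ no(WAW)  {0A/2Mu/1Ld/1B | 1r 1w}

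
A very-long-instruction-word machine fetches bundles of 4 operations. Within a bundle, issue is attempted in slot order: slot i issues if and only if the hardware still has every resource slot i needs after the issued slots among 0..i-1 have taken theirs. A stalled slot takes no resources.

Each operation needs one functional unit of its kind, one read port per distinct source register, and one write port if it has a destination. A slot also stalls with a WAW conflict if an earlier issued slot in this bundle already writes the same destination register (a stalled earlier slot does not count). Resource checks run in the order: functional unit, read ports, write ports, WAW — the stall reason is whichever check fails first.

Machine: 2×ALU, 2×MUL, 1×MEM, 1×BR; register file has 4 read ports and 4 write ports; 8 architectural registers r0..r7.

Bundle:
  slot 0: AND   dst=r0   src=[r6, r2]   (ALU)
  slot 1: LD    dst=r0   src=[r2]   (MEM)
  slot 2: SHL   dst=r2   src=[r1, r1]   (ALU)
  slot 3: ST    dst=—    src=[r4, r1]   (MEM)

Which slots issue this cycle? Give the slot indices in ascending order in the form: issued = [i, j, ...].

issued = [0, 2]

[0] ALU needs rd=2 wr=1: ok; after: ALU=1 MUL=2 MEM=1 BR=1, R=2, W=3
[1] MEM needs rd=1 wr=1: WAW; after: ALU=1 MUL=2 MEM=1 BR=1, R=2, W=3
[2] ALU needs rd=1 wr=1: ok; after: ALU=0 MUL=2 MEM=1 BR=1, R=1, W=2
[3] MEM needs rd=2 wr=0: RD_PORT; after: ALU=0 MUL=2 MEM=1 BR=1, R=1, W=2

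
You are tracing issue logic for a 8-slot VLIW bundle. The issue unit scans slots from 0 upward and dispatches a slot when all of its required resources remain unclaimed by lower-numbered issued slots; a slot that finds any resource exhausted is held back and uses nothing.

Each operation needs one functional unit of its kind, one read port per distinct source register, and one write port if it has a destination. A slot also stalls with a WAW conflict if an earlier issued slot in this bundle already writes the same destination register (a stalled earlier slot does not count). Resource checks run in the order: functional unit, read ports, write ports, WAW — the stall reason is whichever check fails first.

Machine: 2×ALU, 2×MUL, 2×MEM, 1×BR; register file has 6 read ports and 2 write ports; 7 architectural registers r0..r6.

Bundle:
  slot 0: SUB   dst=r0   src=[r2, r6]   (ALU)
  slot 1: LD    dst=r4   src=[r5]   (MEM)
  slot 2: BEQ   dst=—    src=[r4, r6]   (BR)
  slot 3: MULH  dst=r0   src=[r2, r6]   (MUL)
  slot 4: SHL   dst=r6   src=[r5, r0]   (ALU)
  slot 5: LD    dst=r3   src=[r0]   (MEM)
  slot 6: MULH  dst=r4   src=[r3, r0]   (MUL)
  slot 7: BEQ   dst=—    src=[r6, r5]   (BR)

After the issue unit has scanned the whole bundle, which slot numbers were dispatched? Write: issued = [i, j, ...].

issued = [0, 1, 2]

  0. ALU→r0 ⇒ go  {1A/2Mu/2Ld/1B | 4r 1w}
  1. MEM→r4 ⇒ go  {1A/2Mu/1Ld/1B | 3r 0w}
  2. BR ⇒ go  {1A/2Mu/1Ld/0B | 1r 0w}
  3. MUL→r0 ⇒ no(RD_PORT)  {1A/2Mu/1Ld/0B | 1r 0w}
  4. ALU→r6 ⇒ no(RD_PORT)  {1A/2Mu/1Ld/0B | 1r 0w}
  5. MEM→r3 ⇒ no(WR_PORT)  {1A/2Mu/1Ld/0B | 1r 0w}
  6. MUL→r4 ⇒ no(RD_PORT)  {1A/2Mu/1Ld/0B | 1r 0w}
  7. BR ⇒ no(FU)  {1A/2Mu/1Ld/0B | 1r 0w}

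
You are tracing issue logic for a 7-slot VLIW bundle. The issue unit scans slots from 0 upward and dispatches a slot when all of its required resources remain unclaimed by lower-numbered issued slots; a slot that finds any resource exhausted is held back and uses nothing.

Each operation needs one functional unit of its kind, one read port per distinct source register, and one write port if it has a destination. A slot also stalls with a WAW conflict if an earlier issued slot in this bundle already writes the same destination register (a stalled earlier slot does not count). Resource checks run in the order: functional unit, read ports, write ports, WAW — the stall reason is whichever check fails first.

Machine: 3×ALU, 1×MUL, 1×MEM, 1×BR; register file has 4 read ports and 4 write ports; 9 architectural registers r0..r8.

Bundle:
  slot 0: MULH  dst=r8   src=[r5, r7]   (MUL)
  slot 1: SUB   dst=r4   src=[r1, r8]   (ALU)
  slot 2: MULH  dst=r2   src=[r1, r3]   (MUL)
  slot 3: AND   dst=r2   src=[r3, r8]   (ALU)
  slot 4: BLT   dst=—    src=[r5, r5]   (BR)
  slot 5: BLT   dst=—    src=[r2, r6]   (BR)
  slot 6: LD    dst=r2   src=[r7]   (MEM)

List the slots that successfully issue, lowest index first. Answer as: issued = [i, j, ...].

slot 0 (MUL): ISSUE — free A3,Mu0,Ld1,B1 rp2 wp3
slot 1 (ALU): ISSUE — free A2,Mu0,Ld1,B1 rp0 wp2
slot 2 (MUL): stall FU — free A2,Mu0,Ld1,B1 rp0 wp2
slot 3 (ALU): stall RD_PORT — free A2,Mu0,Ld1,B1 rp0 wp2
slot 4 (BR): stall RD_PORT — free A2,Mu0,Ld1,B1 rp0 wp2
slot 5 (BR): stall RD_PORT — free A2,Mu0,Ld1,B1 rp0 wp2
slot 6 (MEM): stall RD_PORT — free A2,Mu0,Ld1,B1 rp0 wp2

issued = [0, 1]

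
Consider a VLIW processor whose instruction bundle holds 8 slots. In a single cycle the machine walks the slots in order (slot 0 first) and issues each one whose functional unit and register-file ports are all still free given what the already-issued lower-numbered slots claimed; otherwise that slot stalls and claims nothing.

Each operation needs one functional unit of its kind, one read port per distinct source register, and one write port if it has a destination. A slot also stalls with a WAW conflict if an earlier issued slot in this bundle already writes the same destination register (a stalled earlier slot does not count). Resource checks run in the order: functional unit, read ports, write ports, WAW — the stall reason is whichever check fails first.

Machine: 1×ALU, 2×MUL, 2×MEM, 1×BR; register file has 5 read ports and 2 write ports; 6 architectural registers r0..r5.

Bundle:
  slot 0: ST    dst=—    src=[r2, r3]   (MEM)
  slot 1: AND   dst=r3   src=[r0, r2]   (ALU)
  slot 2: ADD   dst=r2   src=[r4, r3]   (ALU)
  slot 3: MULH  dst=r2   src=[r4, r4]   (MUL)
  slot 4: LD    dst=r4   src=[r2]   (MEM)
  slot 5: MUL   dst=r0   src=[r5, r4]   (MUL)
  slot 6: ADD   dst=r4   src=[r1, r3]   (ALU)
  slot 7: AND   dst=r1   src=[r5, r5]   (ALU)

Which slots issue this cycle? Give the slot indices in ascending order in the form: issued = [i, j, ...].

issued = [0, 1, 3]

[0] MEM needs rd=2 wr=0: ok; after: ALU=1 MUL=2 MEM=1 BR=1, R=3, W=2
[1] ALU needs rd=2 wr=1: ok; after: ALU=0 MUL=2 MEM=1 BR=1, R=1, W=1
[2] ALU needs rd=2 wr=1: FU; after: ALU=0 MUL=2 MEM=1 BR=1, R=1, W=1
[3] MUL needs rd=1 wr=1: ok; after: ALU=0 MUL=1 MEM=1 BR=1, R=0, W=0
[4] MEM needs rd=1 wr=1: RD_PORT; after: ALU=0 MUL=1 MEM=1 BR=1, R=0, W=0
[5] MUL needs rd=2 wr=1: RD_PORT; after: ALU=0 MUL=1 MEM=1 BR=1, R=0, W=0
[6] ALU needs rd=2 wr=1: FU; after: ALU=0 MUL=1 MEM=1 BR=1, R=0, W=0
[7] ALU needs rd=1 wr=1: FU; after: ALU=0 MUL=1 MEM=1 BR=1, R=0, W=0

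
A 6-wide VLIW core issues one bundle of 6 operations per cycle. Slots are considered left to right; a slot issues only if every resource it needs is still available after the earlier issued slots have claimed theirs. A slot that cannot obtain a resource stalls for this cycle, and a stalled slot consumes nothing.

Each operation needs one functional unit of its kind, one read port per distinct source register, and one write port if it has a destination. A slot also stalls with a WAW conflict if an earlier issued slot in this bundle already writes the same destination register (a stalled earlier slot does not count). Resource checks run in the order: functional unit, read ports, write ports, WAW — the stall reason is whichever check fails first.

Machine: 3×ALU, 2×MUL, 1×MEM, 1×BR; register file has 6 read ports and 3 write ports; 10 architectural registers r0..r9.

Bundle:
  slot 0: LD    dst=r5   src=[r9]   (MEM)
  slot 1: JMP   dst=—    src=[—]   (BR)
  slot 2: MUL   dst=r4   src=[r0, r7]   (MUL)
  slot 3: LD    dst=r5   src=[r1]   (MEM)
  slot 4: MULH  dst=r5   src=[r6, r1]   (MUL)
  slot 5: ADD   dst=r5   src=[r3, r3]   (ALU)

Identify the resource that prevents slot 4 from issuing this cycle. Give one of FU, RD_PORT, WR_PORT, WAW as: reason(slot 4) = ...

slot 0 (MEM): ISSUE — free A3,Mu2,Ld0,B1 rp5 wp2
slot 1 (BR): ISSUE — free A3,Mu2,Ld0,B0 rp5 wp2
slot 2 (MUL): ISSUE — free A3,Mu1,Ld0,B0 rp3 wp1
slot 3 (MEM): stall FU — free A3,Mu1,Ld0,B0 rp3 wp1
slot 4 (MUL): stall WAW — free A3,Mu1,Ld0,B0 rp3 wp1
slot 5 (ALU): stall WAW — free A3,Mu1,Ld0,B0 rp3 wp1

reason(slot 4) = WAW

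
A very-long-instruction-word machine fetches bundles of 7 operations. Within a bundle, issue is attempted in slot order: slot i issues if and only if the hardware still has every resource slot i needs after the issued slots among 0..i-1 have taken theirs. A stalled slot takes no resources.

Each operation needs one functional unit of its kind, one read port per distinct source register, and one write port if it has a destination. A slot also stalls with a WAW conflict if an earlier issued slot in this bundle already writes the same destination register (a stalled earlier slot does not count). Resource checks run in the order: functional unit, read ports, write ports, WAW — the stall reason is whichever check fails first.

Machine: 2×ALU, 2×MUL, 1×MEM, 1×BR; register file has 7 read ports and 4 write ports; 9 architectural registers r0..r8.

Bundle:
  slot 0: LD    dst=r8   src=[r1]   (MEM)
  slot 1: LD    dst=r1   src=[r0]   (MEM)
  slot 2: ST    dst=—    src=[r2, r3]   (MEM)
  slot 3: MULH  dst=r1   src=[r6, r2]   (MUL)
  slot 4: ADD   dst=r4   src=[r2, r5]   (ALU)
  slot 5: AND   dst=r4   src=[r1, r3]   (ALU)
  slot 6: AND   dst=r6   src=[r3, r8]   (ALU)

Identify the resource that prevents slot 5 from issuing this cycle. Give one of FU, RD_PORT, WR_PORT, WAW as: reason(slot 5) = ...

  0. MEM→r8 ⇒ go  {2A/2Mu/0Ld/1B | 6r 3w}
  1. MEM→r1 ⇒ no(FU)  {2A/2Mu/0Ld/1B | 6r 3w}
  2. MEM ⇒ no(FU)  {2A/2Mu/0Ld/1B | 6r 3w}
  3. MUL→r1 ⇒ go  {2A/1Mu/0Ld/1B | 4r 2w}
  4. ALU→r4 ⇒ go  {1A/1Mu/0Ld/1B | 2r 1w}
  5. ALU→r4 ⇒ no(WAW)  {1A/1Mu/0Ld/1B | 2r 1w}
  6. ALU→r6 ⇒ go  {0A/1Mu/0Ld/1B | 0r 0w}

reason(slot 5) = WAW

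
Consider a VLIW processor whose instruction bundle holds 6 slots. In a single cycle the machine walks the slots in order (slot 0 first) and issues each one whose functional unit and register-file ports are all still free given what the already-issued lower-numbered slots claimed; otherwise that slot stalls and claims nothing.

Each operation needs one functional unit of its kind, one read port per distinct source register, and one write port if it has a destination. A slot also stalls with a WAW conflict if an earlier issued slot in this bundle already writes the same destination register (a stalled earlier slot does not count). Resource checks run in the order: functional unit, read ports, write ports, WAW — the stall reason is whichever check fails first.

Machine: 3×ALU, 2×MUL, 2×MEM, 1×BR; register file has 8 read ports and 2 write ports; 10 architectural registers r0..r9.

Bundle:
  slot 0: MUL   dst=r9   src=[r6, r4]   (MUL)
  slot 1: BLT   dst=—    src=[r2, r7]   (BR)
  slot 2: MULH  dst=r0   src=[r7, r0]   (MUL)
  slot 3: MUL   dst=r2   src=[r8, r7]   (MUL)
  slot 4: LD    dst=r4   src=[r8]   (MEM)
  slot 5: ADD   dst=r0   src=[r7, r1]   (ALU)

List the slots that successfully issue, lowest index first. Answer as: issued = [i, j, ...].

(0) want 1×MUL +2rd +1wr — yes → AL3|MU1|ME2|BR1|rd6|wr1
(1) want 1×BR +2rd +0wr — yes → AL3|MU1|ME2|BR0|rd4|wr1
(2) want 1×MUL +2rd +1wr — yes → AL3|MU0|ME2|BR0|rd2|wr0
(3) want 1×MUL +2rd +1wr — FU → AL3|MU0|ME2|BR0|rd2|wr0
(4) want 1×MEM +1rd +1wr — WR_PORT → AL3|MU0|ME2|BR0|rd2|wr0
(5) want 1×ALU +2rd +1wr — WR_PORT → AL3|MU0|ME2|BR0|rd2|wr0

issued = [0, 1, 2]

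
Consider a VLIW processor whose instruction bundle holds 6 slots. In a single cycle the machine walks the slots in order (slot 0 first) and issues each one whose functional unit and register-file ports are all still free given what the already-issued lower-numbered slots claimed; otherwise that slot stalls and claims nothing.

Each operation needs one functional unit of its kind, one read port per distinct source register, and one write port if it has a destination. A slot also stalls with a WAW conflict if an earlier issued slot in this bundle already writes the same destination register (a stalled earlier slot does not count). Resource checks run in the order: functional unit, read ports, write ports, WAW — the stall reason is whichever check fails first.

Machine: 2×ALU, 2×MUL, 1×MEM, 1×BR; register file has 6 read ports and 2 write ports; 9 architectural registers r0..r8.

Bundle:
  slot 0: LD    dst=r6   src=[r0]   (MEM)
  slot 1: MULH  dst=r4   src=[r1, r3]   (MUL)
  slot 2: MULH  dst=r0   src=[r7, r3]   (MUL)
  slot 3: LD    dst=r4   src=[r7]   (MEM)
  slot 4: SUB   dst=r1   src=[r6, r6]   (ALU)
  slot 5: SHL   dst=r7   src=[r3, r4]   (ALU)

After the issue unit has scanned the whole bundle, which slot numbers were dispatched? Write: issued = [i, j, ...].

issued = [0, 1]

#0 MEM src=r0 dispatched  <A:2 Mu:2 Ld:0 B:1 rd:5 wr:1>
#1 MUL src=r1,r3 dispatched  <A:2 Mu:1 Ld:0 B:1 rd:3 wr:0>
#2 MUL src=r7,r3 held:WR_PORT  <A:2 Mu:1 Ld:0 B:1 rd:3 wr:0>
#3 MEM src=r7 held:FU  <A:2 Mu:1 Ld:0 B:1 rd:3 wr:0>
#4 ALU src=r6,r6 held:WR_PORT  <A:2 Mu:1 Ld:0 B:1 rd:3 wr:0>
#5 ALU src=r3,r4 held:WR_PORT  <A:2 Mu:1 Ld:0 B:1 rd:3 wr:0>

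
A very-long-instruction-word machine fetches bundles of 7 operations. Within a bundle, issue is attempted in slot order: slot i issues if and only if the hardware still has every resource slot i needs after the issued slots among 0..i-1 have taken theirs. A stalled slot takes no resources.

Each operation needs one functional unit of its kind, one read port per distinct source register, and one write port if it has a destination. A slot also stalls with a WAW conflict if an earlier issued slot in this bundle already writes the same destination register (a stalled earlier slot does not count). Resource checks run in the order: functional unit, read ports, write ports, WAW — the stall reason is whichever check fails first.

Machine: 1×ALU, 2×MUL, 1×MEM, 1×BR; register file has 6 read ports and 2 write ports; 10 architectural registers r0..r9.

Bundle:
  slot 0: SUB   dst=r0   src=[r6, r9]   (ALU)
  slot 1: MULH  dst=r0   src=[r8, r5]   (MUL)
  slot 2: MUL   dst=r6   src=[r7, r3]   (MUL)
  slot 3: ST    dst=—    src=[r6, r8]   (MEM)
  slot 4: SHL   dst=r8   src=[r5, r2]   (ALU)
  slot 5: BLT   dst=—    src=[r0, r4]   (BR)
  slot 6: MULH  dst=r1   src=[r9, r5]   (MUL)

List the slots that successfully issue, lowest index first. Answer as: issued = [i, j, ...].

issued = [0, 2, 3]

  0. ALU→r0 ⇒ go  {0A/2Mu/1Ld/1B | 4r 1w}
  1. MUL→r0 ⇒ no(WAW)  {0A/2Mu/1Ld/1B | 4r 1w}
  2. MUL→r6 ⇒ go  {0A/1Mu/1Ld/1B | 2r 0w}
  3. MEM ⇒ go  {0A/1Mu/0Ld/1B | 0r 0w}
  4. ALU→r8 ⇒ no(FU)  {0A/1Mu/0Ld/1B | 0r 0w}
  5. BR ⇒ no(RD_PORT)  {0A/1Mu/0Ld/1B | 0r 0w}
  6. MUL→r1 ⇒ no(RD_PORT)  {0A/1Mu/0Ld/1B | 0r 0w}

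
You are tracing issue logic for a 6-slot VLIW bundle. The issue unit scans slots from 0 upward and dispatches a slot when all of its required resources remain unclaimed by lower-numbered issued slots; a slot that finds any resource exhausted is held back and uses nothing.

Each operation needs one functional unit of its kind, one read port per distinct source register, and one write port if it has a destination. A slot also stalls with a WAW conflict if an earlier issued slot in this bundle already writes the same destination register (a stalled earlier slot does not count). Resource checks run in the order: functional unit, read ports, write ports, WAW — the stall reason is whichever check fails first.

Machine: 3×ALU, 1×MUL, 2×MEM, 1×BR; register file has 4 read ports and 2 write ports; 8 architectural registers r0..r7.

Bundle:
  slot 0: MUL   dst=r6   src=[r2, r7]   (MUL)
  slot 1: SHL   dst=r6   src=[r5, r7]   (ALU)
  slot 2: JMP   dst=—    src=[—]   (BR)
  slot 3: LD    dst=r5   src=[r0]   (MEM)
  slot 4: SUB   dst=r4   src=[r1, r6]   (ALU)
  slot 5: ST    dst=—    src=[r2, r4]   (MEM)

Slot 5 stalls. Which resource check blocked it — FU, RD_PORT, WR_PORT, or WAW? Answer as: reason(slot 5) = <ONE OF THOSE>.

reason(slot 5) = RD_PORT

(0) want 1×MUL +2rd +1wr — yes → AL3|MU0|ME2|BR1|rd2|wr1
(1) want 1×ALU +2rd +1wr — WAW → AL3|MU0|ME2|BR1|rd2|wr1
(2) want 1×BR +0rd +0wr — yes → AL3|MU0|ME2|BR0|rd2|wr1
(3) want 1×MEM +1rd +1wr — yes → AL3|MU0|ME1|BR0|rd1|wr0
(4) want 1×ALU +2rd +1wr — RD_PORT → AL3|MU0|ME1|BR0|rd1|wr0
(5) want 1×MEM +2rd +0wr — RD_PORT → AL3|MU0|ME1|BR0|rd1|wr0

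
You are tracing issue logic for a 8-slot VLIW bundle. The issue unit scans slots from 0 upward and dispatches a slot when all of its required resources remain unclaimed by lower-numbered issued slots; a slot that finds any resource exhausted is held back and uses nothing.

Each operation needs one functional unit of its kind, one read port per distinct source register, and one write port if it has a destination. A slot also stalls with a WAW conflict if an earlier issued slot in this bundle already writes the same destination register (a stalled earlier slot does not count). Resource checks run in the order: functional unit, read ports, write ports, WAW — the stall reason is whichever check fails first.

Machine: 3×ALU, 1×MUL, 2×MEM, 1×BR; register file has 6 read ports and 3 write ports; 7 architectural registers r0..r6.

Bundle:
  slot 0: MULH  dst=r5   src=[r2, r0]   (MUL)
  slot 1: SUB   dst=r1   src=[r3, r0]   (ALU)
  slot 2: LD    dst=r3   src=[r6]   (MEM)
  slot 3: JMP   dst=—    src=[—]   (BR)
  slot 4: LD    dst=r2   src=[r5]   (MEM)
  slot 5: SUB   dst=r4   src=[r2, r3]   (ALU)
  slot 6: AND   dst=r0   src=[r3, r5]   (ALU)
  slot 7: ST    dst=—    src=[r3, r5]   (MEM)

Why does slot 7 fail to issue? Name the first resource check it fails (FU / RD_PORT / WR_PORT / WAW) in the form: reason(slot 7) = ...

reason(slot 7) = RD_PORT

slot 0 (MUL): ISSUE — free A3,Mu0,Ld2,B1 rp4 wp2
slot 1 (ALU): ISSUE — free A2,Mu0,Ld2,B1 rp2 wp1
slot 2 (MEM): ISSUE — free A2,Mu0,Ld1,B1 rp1 wp0
slot 3 (BR): ISSUE — free A2,Mu0,Ld1,B0 rp1 wp0
slot 4 (MEM): stall WR_PORT — free A2,Mu0,Ld1,B0 rp1 wp0
slot 5 (ALU): stall RD_PORT — free A2,Mu0,Ld1,B0 rp1 wp0
slot 6 (ALU): stall RD_PORT — free A2,Mu0,Ld1,B0 rp1 wp0
slot 7 (MEM): stall RD_PORT — free A2,Mu0,Ld1,B0 rp1 wp0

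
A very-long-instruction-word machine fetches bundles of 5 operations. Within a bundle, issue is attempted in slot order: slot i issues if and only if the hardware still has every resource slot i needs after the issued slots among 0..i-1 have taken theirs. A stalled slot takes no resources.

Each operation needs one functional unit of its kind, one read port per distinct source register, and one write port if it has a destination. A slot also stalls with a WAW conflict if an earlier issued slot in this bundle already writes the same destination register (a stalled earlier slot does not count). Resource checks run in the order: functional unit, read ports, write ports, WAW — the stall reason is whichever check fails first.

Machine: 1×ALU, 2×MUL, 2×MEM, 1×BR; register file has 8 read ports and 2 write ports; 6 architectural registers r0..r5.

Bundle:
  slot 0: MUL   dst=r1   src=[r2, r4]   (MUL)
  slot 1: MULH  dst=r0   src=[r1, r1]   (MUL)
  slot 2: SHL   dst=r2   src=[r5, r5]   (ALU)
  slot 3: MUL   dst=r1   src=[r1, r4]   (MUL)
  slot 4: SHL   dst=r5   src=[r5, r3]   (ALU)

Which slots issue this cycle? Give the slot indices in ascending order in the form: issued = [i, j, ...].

issued = [0, 1]

[0] MUL needs rd=2 wr=1: ok; after: ALU=1 MUL=1 MEM=2 BR=1, R=6, W=1
[1] MUL needs rd=1 wr=1: ok; after: ALU=1 MUL=0 MEM=2 BR=1, R=5, W=0
[2] ALU needs rd=1 wr=1: WR_PORT; after: ALU=1 MUL=0 MEM=2 BR=1, R=5, W=0
[3] MUL needs rd=2 wr=1: FU; after: ALU=1 MUL=0 MEM=2 BR=1, R=5, W=0
[4] ALU needs rd=2 wr=1: WR_PORT; after: ALU=1 MUL=0 MEM=2 BR=1, R=5, W=0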